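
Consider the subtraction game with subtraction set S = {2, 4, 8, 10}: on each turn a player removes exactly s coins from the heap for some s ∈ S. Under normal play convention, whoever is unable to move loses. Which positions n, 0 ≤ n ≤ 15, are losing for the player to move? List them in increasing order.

n :  0  1  2  3  4  5  6  7  8  9 10 11 12 13 14 15
G :  0  0  1  1  2  2  0  0  1  1  2  2  0  0  1  1
P-positions are exactly the n with G(n) = 0.

0, 1, 6, 7, 12, 13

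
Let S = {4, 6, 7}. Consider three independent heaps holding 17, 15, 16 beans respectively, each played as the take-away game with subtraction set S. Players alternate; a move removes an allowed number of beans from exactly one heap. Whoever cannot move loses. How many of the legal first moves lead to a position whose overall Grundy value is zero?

All heaps use S = {4, 6, 7}:
n :  0  1  2  3  4  5  6  7  8  9 10 11 12 13 14 15 16 17
G :  0  0  0  0  1  1  1  1  2  2  2  0  0  0  0  1  1  1
Heap A: G(17) = 1.
Heap B: G(15) = 1.
Heap C: G(16) = 1.
Combined Grundy value = 1 ⊕ 1 ⊕ 1 = 1.
A winning move leaves total XOR = 0, i.e. changes one component's Grundy value g to g ⊕ X where X is the current total.
Heap A: need g' = 1⊕1 = 0. Options: 17−4→G=0, 17−6→G=0, 17−7→G=2. Hits: 2.
Heap B: need g' = 1⊕1 = 0. Options: 15−4→G=0, 15−6→G=2, 15−7→G=2. Hits: 1.
Heap C: need g' = 1⊕1 = 0. Options: 16−4→G=0, 16−6→G=2, 16−7→G=2. Hits: 1.

4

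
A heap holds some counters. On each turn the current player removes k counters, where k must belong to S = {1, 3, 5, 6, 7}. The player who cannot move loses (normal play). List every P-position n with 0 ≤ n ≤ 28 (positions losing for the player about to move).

G(0) = 0
G(1) = mex{0} = 1
G(2) = mex{1} = 0
G(3) = mex{0,0} = 1
G(4) = mex{1,1} = 0
G(5) = mex{0,0,0} = 1
G(6) = mex{1,1,1,0} = 2
G(7) = mex{2,0,0,1,0} = 3
G(8) = mex{3,1,1,0,1} = 2
G(9) = mex{2,2,0,1,0} = 3
G(10) = mex{3,3,1,0,1} = 2
G(11) = mex{2,2,2,1,0} = 3
G(12) = mex{3,3,3,2,1} = 0
G(13) = mex{0,2,2,3,2} = 1
G(14) = mex{1,3,3,2,3} = 0
G(15) = mex{0,0,2,3,2} = 1
G(16) = mex{1,1,3,2,3} = 0
G(17) = mex{0,0,0,3,2} = 1
G(18) = mex{1,1,1,0,3} = 2
G(19) = mex{2,0,0,1,0} = 3
G(20) = mex{3,1,1,0,1} = 2
G(21) = mex{2,2,0,1,0} = 3
G(22) = mex{3,3,1,0,1} = 2
G(23) = mex{2,2,2,1,0} = 3
G(24) = mex{3,3,3,2,1} = 0
G(25) = mex{0,2,2,3,2} = 1
G(26) = mex{1,3,3,2,3} = 0
G(27) = mex{0,0,2,3,2} = 1
G(28) = mex{1,1,3,2,3} = 0
P-positions are exactly the n with G(n) = 0.

0, 2, 4, 12, 14, 16, 24, 26, 28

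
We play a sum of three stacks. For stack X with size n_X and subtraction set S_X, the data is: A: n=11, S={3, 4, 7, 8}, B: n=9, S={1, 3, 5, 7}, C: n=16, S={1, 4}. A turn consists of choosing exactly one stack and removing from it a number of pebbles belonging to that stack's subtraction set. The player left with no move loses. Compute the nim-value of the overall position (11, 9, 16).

0

Stack A, S = {3, 4, 7, 8}:
n :  0  1  2  3  4  5  6  7  8  9 10 11
G :  0  0  0  1  1  1  2  2  2  3  3  0
G_A(11) = 0.
Stack B, S = {1, 3, 5, 7}:
n : 0 1 2 3 4 5 6 7 8 9
G : 0 1 0 1 0 1 0 1 0 1
G_B(9) = 1.
Stack C, S = {1, 4}:
G(0) = 0
G(1) = mex{0} = 1
G(2) = mex{1} = 0
G(3) = mex{0} = 1
G(4) = mex{1,0} = 2
G(5) = mex{2,1} = 0
G(6) = mex{0,0} = 1
G(7) = mex{1,1} = 0
G(8) = mex{0,2} = 1
G(9) = mex{1,0} = 2
G(10) = mex{2,1} = 0
G(11) = mex{0,0} = 1
G(12) = mex{1,1} = 0
G(13) = mex{0,2} = 1
G(14) = mex{1,0} = 2
G(15) = mex{2,1} = 0
G(16) = mex{0,0} = 1
G_C(16) = 1.
Combined Grundy value = 0 ⊕ 1 ⊕ 1 = 0.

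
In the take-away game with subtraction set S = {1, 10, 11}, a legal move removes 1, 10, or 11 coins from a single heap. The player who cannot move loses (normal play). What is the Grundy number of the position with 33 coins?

3

G(0) = 0
G(1) = mex{0} = 1
G(2) = mex{1} = 0
G(3) = mex{0} = 1
G(4) = mex{1} = 0
G(5) = mex{0} = 1
G(6) = mex{1} = 0
G(7) = mex{0} = 1
G(8) = mex{1} = 0
G(9) = mex{0} = 1
G(10) = mex{1,0} = 2
G(11) = mex{2,1,0} = 3
G(12) = mex{3,0,1} = 2
G(13) = mex{2,1,0} = 3
G(14) = mex{3,0,1} = 2
G(15) = mex{2,1,0} = 3
G(16) = mex{3,0,1} = 2
G(17) = mex{2,1,0} = 3
G(18) = mex{3,0,1} = 2
G(19) = mex{2,1,0} = 3
G(20) = mex{3,2,1} = 0
G(21) = mex{0,3,2} = 1
G(22) = mex{1,2,3} = 0
G(23) = mex{0,3,2} = 1
G(24) = mex{1,2,3} = 0
G(25) = mex{0,3,2} = 1
G(26) = mex{1,2,3} = 0
G(27) = mex{0,3,2} = 1
G(28) = mex{1,2,3} = 0
G(29) = mex{0,3,2} = 1
G(30) = mex{1,0,3} = 2
G(31) = mex{2,1,0} = 3
G(32) = mex{3,0,1} = 2
G(33) = mex{2,1,0} = 3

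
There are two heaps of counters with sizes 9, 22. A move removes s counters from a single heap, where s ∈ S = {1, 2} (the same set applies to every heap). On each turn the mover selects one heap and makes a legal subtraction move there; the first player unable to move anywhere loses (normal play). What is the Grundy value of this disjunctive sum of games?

1

All heaps use S = {1, 2}:
G(0) = 0
G(1) = mex{0} = 1
G(2) = mex{1,0} = 2
G(3) = mex{2,1} = 0
G(4) = mex{0,2} = 1
G(5) = mex{1,0} = 2
G(6) = mex{2,1} = 0
G(7) = mex{0,2} = 1
G(8) = mex{1,0} = 2
G(9) = mex{2,1} = 0
G(10) = mex{0,2} = 1
G(11) = mex{1,0} = 2
G(12) = mex{2,1} = 0
G(13) = mex{0,2} = 1
G(14) = mex{1,0} = 2
G(15) = mex{2,1} = 0
G(16) = mex{0,2} = 1
G(17) = mex{1,0} = 2
G(18) = mex{2,1} = 0
G(19) = mex{0,2} = 1
G(20) = mex{1,0} = 2
G(21) = mex{2,1} = 0
G(22) = mex{0,2} = 1
Heap A: G(9) = 0.
Heap B: G(22) = 1.
Combined Grundy value = 0 ⊕ 1 = 1.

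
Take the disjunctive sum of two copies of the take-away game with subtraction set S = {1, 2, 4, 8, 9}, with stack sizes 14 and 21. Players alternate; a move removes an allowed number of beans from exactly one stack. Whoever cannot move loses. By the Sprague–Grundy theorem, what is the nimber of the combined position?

All stacks use S = {1, 2, 4, 8, 9}:
n :  0  1  2  3  4  5  6  7  8  9 10 11 12 13 14 15 16 17 18 19 20 21
G :  0  1  2  0  1  2  0  1  2  3  4  5  3  0  1  2  0  1  2  0  1  2
Stack A: G(14) = 1.
Stack B: G(21) = 2.
Combined Grundy value = 1 ⊕ 2 = 3.

3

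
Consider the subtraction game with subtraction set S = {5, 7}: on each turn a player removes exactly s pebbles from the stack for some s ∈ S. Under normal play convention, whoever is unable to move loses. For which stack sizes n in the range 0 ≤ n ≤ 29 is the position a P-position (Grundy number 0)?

G(0) = 0
G(1) = mex{} = 0
G(2) = mex{} = 0
G(3) = mex{} = 0
G(4) = mex{} = 0
G(5) = mex{0} = 1
G(6) = mex{0} = 1
G(7) = mex{0,0} = 1
G(8) = mex{0,0} = 1
G(9) = mex{0,0} = 1
G(10) = mex{1,0} = 2
G(11) = mex{1,0} = 2
G(12) = mex{1,1} = 0
G(13) = mex{1,1} = 0
G(14) = mex{1,1} = 0
G(15) = mex{2,1} = 0
G(16) = mex{2,1} = 0
G(17) = mex{0,2} = 1
G(18) = mex{0,2} = 1
G(19) = mex{0,0} = 1
G(20) = mex{0,0} = 1
G(21) = mex{0,0} = 1
G(22) = mex{1,0} = 2
G(23) = mex{1,0} = 2
G(24) = mex{1,1} = 0
G(25) = mex{1,1} = 0
G(26) = mex{1,1} = 0
G(27) = mex{2,1} = 0
G(28) = mex{2,1} = 0
G(29) = mex{0,2} = 1
P-positions are exactly the n with G(n) = 0.

0, 1, 2, 3, 4, 12, 13, 14, 15, 16, 24, 25, 26, 27, 28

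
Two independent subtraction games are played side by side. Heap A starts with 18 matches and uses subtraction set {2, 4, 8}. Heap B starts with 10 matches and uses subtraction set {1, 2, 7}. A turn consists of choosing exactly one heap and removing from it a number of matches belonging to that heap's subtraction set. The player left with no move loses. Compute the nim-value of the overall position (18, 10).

1

Heap A, S = {2, 4, 8}:
n :  0  1  2  3  4  5  6  7  8  9 10 11 12 13 14 15 16 17 18
G :  0  0  1  1  2  2  0  0  1  1  2  2  0  0  1  1  2  2  0
G_A(18) = 0.
Heap B, S = {1, 2, 7}:
G(0) = 0
G(1) = mex{0} = 1
G(2) = mex{1,0} = 2
G(3) = mex{2,1} = 0
G(4) = mex{0,2} = 1
G(5) = mex{1,0} = 2
G(6) = mex{2,1} = 0
G(7) = mex{0,2,0} = 1
G(8) = mex{1,0,1} = 2
G(9) = mex{2,1,2} = 0
G(10) = mex{0,2,0} = 1
G_B(10) = 1.
Combined Grundy value = 0 ⊕ 1 = 1.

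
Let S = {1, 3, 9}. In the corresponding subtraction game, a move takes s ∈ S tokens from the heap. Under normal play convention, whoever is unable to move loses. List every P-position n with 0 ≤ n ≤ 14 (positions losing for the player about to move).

n :  0  1  2  3  4  5  6  7  8  9 10 11 12 13 14
G :  0  1  0  1  0  1  0  1  0  1  0  1  0  1  0
P-positions are exactly the n with G(n) = 0.

0, 2, 4, 6, 8, 10, 12, 14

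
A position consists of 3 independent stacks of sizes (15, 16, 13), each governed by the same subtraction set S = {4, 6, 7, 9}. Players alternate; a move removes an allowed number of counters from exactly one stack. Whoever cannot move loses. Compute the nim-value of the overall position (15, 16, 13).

0

All stacks use S = {4, 6, 7, 9}:
n :  0  1  2  3  4  5  6  7  8  9 10 11 12 13 14 15 16
G :  0  0  0  0  1  1  1  1  2  2  2  2  3  0  0  0  0
Stack A: G(15) = 0.
Stack B: G(16) = 0.
Stack C: G(13) = 0.
Combined Grundy value = 0 ⊕ 0 ⊕ 0 = 0.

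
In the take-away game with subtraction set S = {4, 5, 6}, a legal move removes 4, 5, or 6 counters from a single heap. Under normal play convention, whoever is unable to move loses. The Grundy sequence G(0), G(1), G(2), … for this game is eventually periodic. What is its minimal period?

10

n :  0  1  2  3  4  5  6  7  8  9 10 11 12 13 14 15 16 17 18 19 20 21
G :  0  0  0  0  1  1  1  1  2  2  0  0  0  0  1  1  1  1  2  2  0  0
G(n+10) = G(n) holds for n = 0,…,5 (a full window of length max(S) = 6), so the sequence is purely periodic with period 10.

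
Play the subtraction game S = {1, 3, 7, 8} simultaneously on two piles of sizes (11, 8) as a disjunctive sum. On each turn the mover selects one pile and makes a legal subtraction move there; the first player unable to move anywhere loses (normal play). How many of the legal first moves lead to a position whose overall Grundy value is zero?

2

All piles use S = {1, 3, 7, 8}:
G(0) = 0
G(1) = mex{0} = 1
G(2) = mex{1} = 0
G(3) = mex{0,0} = 1
G(4) = mex{1,1} = 0
G(5) = mex{0,0} = 1
G(6) = mex{1,1} = 0
G(7) = mex{0,0,0} = 1
G(8) = mex{1,1,1,0} = 2
G(9) = mex{2,0,0,1} = 3
G(10) = mex{3,1,1,0} = 2
G(11) = mex{2,2,0,1} = 3
Pile A: G(11) = 3.
Pile B: G(8) = 2.
Combined Grundy value = 3 ⊕ 2 = 1.
A winning move leaves total XOR = 0, i.e. changes one component's Grundy value g to g ⊕ X where X is the current total.
Pile A: need g' = 3⊕1 = 2. Options: 11−1→G=2, 11−3→G=2, 11−7→G=0, 11−8→G=1. Hits: 2.
Pile B: need g' = 2⊕1 = 3. Options: 8−1→G=1, 8−3→G=1, 8−7→G=1, 8−8→G=0. Hits: 0.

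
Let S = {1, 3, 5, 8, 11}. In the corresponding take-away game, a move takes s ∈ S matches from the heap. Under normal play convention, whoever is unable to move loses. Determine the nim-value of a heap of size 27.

G(0) = 0
G(1) = mex{0} = 1
G(2) = mex{1} = 0
G(3) = mex{0,0} = 1
G(4) = mex{1,1} = 0
G(5) = mex{0,0,0} = 1
G(6) = mex{1,1,1} = 0
G(7) = mex{0,0,0} = 1
G(8) = mex{1,1,1,0} = 2
G(9) = mex{2,0,0,1} = 3
G(10) = mex{3,1,1,0} = 2
G(11) = mex{2,2,0,1,0} = 3
G(12) = mex{3,3,1,0,1} = 2
G(13) = mex{2,2,2,1,0} = 3
G(14) = mex{3,3,3,0,1} = 2
G(15) = mex{2,2,2,1,0} = 3
G(16) = mex{3,3,3,2,1} = 0
G(17) = mex{0,2,2,3,0} = 1
G(18) = mex{1,3,3,2,1} = 0
G(19) = mex{0,0,2,3,2} = 1
G(20) = mex{1,1,3,2,3} = 0
G(21) = mex{0,0,0,3,2} = 1
G(22) = mex{1,1,1,2,3} = 0
G(23) = mex{0,0,0,3,2} = 1
G(24) = mex{1,1,1,0,3} = 2
G(25) = mex{2,0,0,1,2} = 3
G(26) = mex{3,1,1,0,3} = 2
G(27) = mex{2,2,0,1,0} = 3

3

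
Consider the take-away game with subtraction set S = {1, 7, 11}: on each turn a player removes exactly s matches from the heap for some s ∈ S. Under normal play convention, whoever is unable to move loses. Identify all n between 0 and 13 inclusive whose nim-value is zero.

0, 2, 4, 6, 8, 10, 12

n :  0  1  2  3  4  5  6  7  8  9 10 11 12 13
G :  0  1  0  1  0  1  0  1  0  1  0  1  0  1
P-positions are exactly the n with G(n) = 0.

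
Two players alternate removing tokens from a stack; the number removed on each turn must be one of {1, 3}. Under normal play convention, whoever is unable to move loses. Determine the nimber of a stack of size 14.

G(0) = 0
G(1) = mex{0} = 1
G(2) = mex{1} = 0
G(3) = mex{0,0} = 1
G(4) = mex{1,1} = 0
G(5) = mex{0,0} = 1
G(6) = mex{1,1} = 0
G(7) = mex{0,0} = 1
G(8) = mex{1,1} = 0
G(9) = mex{0,0} = 1
G(10) = mex{1,1} = 0
G(11) = mex{0,0} = 1
G(12) = mex{1,1} = 0
G(13) = mex{0,0} = 1
G(14) = mex{1,1} = 0

0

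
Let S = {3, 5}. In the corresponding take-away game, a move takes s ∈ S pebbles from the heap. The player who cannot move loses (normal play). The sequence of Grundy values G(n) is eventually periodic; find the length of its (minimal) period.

8

n :  0  1  2  3  4  5  6  7  8  9 10 11 12 13 14 15 16 17
G :  0  0  0  1  1  1  2  2  0  0  0  1  1  1  2  2  0  0
G(n+8) = G(n) holds for n = 0,…,4 (a full window of length max(S) = 5), so the sequence is purely periodic with period 8.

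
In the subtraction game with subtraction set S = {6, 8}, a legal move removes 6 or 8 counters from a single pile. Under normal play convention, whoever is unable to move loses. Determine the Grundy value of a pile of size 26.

n :  0  1  2  3  4  5  6  7  8  9 10 11 12 13 14 15 16 17 18 19 20 21 22 23 24 25 26
G :  0  0  0  0  0  0  1  1  1  1  1  1  2  2  0  0  0  0  0  0  1  1  1  1  1  1  2

2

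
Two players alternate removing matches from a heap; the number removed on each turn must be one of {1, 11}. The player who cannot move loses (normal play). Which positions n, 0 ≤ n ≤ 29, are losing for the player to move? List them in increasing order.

0, 2, 4, 6, 8, 10, 12, 14, 16, 18, 20, 22, 24, 26, 28

G(0) = 0
G(1) = mex{0} = 1
G(2) = mex{1} = 0
G(3) = mex{0} = 1
G(4) = mex{1} = 0
G(5) = mex{0} = 1
G(6) = mex{1} = 0
G(7) = mex{0} = 1
G(8) = mex{1} = 0
G(9) = mex{0} = 1
G(10) = mex{1} = 0
G(11) = mex{0,0} = 1
G(12) = mex{1,1} = 0
G(13) = mex{0,0} = 1
G(14) = mex{1,1} = 0
G(15) = mex{0,0} = 1
G(16) = mex{1,1} = 0
G(17) = mex{0,0} = 1
G(18) = mex{1,1} = 0
G(19) = mex{0,0} = 1
G(20) = mex{1,1} = 0
G(21) = mex{0,0} = 1
G(22) = mex{1,1} = 0
G(23) = mex{0,0} = 1
G(24) = mex{1,1} = 0
G(25) = mex{0,0} = 1
G(26) = mex{1,1} = 0
G(27) = mex{0,0} = 1
G(28) = mex{1,1} = 0
G(29) = mex{0,0} = 1
P-positions are exactly the n with G(n) = 0.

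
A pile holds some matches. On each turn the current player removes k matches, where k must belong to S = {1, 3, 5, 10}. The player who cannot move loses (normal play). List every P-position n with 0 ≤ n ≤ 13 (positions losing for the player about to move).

0, 2, 4, 6, 8

G(0) = 0
G(1) = mex{0} = 1
G(2) = mex{1} = 0
G(3) = mex{0,0} = 1
G(4) = mex{1,1} = 0
G(5) = mex{0,0,0} = 1
G(6) = mex{1,1,1} = 0
G(7) = mex{0,0,0} = 1
G(8) = mex{1,1,1} = 0
G(9) = mex{0,0,0} = 1
G(10) = mex{1,1,1,0} = 2
G(11) = mex{2,0,0,1} = 3
G(12) = mex{3,1,1,0} = 2
G(13) = mex{2,2,0,1} = 3
P-positions are exactly the n with G(n) = 0.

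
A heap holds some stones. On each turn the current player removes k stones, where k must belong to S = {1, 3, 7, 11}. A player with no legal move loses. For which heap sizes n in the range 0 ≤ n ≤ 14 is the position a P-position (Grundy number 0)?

G(0) = 0
G(1) = mex{0} = 1
G(2) = mex{1} = 0
G(3) = mex{0,0} = 1
G(4) = mex{1,1} = 0
G(5) = mex{0,0} = 1
G(6) = mex{1,1} = 0
G(7) = mex{0,0,0} = 1
G(8) = mex{1,1,1} = 0
G(9) = mex{0,0,0} = 1
G(10) = mex{1,1,1} = 0
G(11) = mex{0,0,0,0} = 1
G(12) = mex{1,1,1,1} = 0
G(13) = mex{0,0,0,0} = 1
G(14) = mex{1,1,1,1} = 0
P-positions are exactly the n with G(n) = 0.

0, 2, 4, 6, 8, 10, 12, 14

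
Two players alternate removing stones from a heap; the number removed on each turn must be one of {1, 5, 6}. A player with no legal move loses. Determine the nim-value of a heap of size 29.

3

G(0) = 0
G(1) = mex{0} = 1
G(2) = mex{1} = 0
G(3) = mex{0} = 1
G(4) = mex{1} = 0
G(5) = mex{0,0} = 1
G(6) = mex{1,1,0} = 2
G(7) = mex{2,0,1} = 3
G(8) = mex{3,1,0} = 2
G(9) = mex{2,0,1} = 3
G(10) = mex{3,1,0} = 2
G(11) = mex{2,2,1} = 0
G(12) = mex{0,3,2} = 1
G(13) = mex{1,2,3} = 0
G(14) = mex{0,3,2} = 1
G(15) = mex{1,2,3} = 0
G(16) = mex{0,0,2} = 1
G(17) = mex{1,1,0} = 2
G(18) = mex{2,0,1} = 3
G(19) = mex{3,1,0} = 2
G(20) = mex{2,0,1} = 3
G(21) = mex{3,1,0} = 2
G(22) = mex{2,2,1} = 0
G(23) = mex{0,3,2} = 1
G(24) = mex{1,2,3} = 0
G(25) = mex{0,3,2} = 1
G(26) = mex{1,2,3} = 0
G(27) = mex{0,0,2} = 1
G(28) = mex{1,1,0} = 2
G(29) = mex{2,0,1} = 3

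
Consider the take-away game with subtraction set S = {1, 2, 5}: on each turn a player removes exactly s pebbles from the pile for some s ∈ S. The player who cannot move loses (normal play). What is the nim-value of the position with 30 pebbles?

n :  0  1  2  3  4  5  6  7  8  9 10 11 12 13 14 15 16 17 18 19 20 21 22 23 24 25 26 27 28 29 30
G :  0  1  2  0  1  2  0  1  2  0  1  2  0  1  2  0  1  2  0  1  2  0  1  2  0  1  2  0  1  2  0

0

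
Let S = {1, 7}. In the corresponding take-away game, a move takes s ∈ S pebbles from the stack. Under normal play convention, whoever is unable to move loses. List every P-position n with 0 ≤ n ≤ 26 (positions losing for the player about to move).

0, 2, 4, 6, 8, 10, 12, 14, 16, 18, 20, 22, 24, 26

n :  0  1  2  3  4  5  6  7  8  9 10 11 12 13 14 15 16 17 18 19 20 21 22 23 24 25 26
G :  0  1  0  1  0  1  0  1  0  1  0  1  0  1  0  1  0  1  0  1  0  1  0  1  0  1  0
P-positions are exactly the n with G(n) = 0.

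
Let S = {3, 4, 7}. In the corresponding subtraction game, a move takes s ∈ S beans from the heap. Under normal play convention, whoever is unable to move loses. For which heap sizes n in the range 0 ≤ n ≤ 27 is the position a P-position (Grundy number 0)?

n :  0  1  2  3  4  5  6  7  8  9 10 11 12 13 14 15 16 17 18 19 20 21 22 23 24 25 26 27
G :  0  0  0  1  1  1  2  2  2  3  0  0  0  1  1  1  2  2  2  3  0  0  0  1  1  1  2  2
P-positions are exactly the n with G(n) = 0.

0, 1, 2, 10, 11, 12, 20, 21, 22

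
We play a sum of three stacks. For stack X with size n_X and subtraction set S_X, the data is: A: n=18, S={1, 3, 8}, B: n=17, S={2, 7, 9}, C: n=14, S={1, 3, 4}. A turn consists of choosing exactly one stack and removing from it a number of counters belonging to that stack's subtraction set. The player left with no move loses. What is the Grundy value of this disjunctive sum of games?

Stack A, S = {1, 3, 8}:
n :  0  1  2  3  4  5  6  7  8  9 10 11 12 13 14 15 16 17 18
G :  0  1  0  1  0  1  0  1  2  3  2  0  1  0  1  0  1  0  1
G_A(18) = 1.
Stack B, S = {2, 7, 9}:
n :  0  1  2  3  4  5  6  7  8  9 10 11 12 13 14 15 16 17
G :  0  0  1  1  0  0  1  1  2  2  3  3  2  2  3  0  0  1
G_B(17) = 1.
Stack C, S = {1, 3, 4}:
n :  0  1  2  3  4  5  6  7  8  9 10 11 12 13 14
G :  0  1  0  1  2  3  2  0  1  0  1  2  3  2  0
G_C(14) = 0.
Combined Grundy value = 1 ⊕ 1 ⊕ 0 = 0.

0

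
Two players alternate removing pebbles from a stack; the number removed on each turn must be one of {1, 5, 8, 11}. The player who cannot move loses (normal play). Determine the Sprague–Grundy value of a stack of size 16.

0

G(0) = 0
G(1) = mex{0} = 1
G(2) = mex{1} = 0
G(3) = mex{0} = 1
G(4) = mex{1} = 0
G(5) = mex{0,0} = 1
G(6) = mex{1,1} = 0
G(7) = mex{0,0} = 1
G(8) = mex{1,1,0} = 2
G(9) = mex{2,0,1} = 3
G(10) = mex{3,1,0} = 2
G(11) = mex{2,0,1,0} = 3
G(12) = mex{3,1,0,1} = 2
G(13) = mex{2,2,1,0} = 3
G(14) = mex{3,3,0,1} = 2
G(15) = mex{2,2,1,0} = 3
G(16) = mex{3,3,2,1} = 0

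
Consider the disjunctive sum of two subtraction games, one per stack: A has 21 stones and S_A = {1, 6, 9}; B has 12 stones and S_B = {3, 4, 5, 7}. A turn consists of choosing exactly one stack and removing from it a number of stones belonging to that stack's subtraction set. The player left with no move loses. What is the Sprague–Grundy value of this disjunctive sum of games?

2

Stack A, S = {1, 6, 9}:
G(0) = 0
G(1) = mex{0} = 1
G(2) = mex{1} = 0
G(3) = mex{0} = 1
G(4) = mex{1} = 0
G(5) = mex{0} = 1
G(6) = mex{1,0} = 2
G(7) = mex{2,1} = 0
G(8) = mex{0,0} = 1
G(9) = mex{1,1,0} = 2
G(10) = mex{2,0,1} = 3
G(11) = mex{3,1,0} = 2
G(12) = mex{2,2,1} = 0
G(13) = mex{0,0,0} = 1
G(14) = mex{1,1,1} = 0
G(15) = mex{0,2,2} = 1
G(16) = mex{1,3,0} = 2
G(17) = mex{2,2,1} = 0
G(18) = mex{0,0,2} = 1
G(19) = mex{1,1,3} = 0
G(20) = mex{0,0,2} = 1
G(21) = mex{1,1,0} = 2
G_A(21) = 2.
Stack B, S = {3, 4, 5, 7}:
G(0) = 0
G(1) = mex{} = 0
G(2) = mex{} = 0
G(3) = mex{0} = 1
G(4) = mex{0,0} = 1
G(5) = mex{0,0,0} = 1
G(6) = mex{1,0,0} = 2
G(7) = mex{1,1,0,0} = 2
G(8) = mex{1,1,1,0} = 2
G(9) = mex{2,1,1,0} = 3
G(10) = mex{2,2,1,1} = 0
G(11) = mex{2,2,2,1} = 0
G(12) = mex{3,2,2,1} = 0
G_B(12) = 0.
Combined Grundy value = 2 ⊕ 0 = 2.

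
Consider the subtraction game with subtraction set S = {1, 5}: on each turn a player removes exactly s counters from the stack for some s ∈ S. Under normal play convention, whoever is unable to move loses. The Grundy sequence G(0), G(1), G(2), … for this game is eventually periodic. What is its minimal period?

2

G(0) = 0
G(1) = mex{0} = 1
G(2) = mex{1} = 0
G(3) = mex{0} = 1
G(4) = mex{1} = 0
G(5) = mex{0,0} = 1
G(6) = mex{1,1} = 0
G(7) = mex{0,0} = 1
G(8) = mex{1,1} = 0
G(9) = mex{0,0} = 1
G(10) = mex{1,1} = 0
G(11) = mex{0,0} = 1
G(12) = mex{1,1} = 0
G(13) = mex{0,0} = 1
G(14) = mex{1,1} = 0
G(n+2) = G(n) holds for n = 0,…,4 (a full window of length max(S) = 5), so the sequence is purely periodic with period 2.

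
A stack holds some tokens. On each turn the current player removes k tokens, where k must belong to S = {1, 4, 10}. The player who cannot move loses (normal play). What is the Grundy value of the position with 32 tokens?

0

n :  0  1  2  3  4  5  6  7  8  9 10 11 12 13 14 15 16 17 18 19 20 21 22 23 24 25 26 27 28 29 30 31 32
G :  0  1  0  1  2  0  1  0  1  2  3  2  3  0  1  3  0  1  0  1  2  0  1  2  0  1  2  0  1  0  1  2  0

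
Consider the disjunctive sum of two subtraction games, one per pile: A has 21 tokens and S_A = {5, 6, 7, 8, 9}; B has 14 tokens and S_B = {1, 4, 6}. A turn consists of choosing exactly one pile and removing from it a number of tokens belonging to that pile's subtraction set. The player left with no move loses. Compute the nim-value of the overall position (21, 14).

3

Pile A, S = {5, 6, 7, 8, 9}:
n :  0  1  2  3  4  5  6  7  8  9 10 11 12 13 14 15 16 17 18 19 20 21
G :  0  0  0  0  0  1  1  1  1  1  2  2  2  2  0  0  0  0  0  1  1  1
G_A(21) = 1.
Pile B, S = {1, 4, 6}:
n :  0  1  2  3  4  5  6  7  8  9 10 11 12 13 14
G :  0  1  0  1  2  0  1  0  1  2  0  1  0  1  2
G_B(14) = 2.
Combined Grundy value = 1 ⊕ 2 = 3.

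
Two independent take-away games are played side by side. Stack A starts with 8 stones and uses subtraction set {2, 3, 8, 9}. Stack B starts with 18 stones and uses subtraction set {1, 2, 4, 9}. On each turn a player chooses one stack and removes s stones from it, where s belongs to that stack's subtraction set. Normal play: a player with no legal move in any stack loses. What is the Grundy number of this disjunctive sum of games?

Stack A, S = {2, 3, 8, 9}:
G(0) = 0
G(1) = mex{} = 0
G(2) = mex{0} = 1
G(3) = mex{0,0} = 1
G(4) = mex{1,0} = 2
G(5) = mex{1,1} = 0
G(6) = mex{2,1} = 0
G(7) = mex{0,2} = 1
G(8) = mex{0,0,0} = 1
G_A(8) = 1.
Stack B, S = {1, 2, 4, 9}:
n :  0  1  2  3  4  5  6  7  8  9 10 11 12 13 14 15 16 17 18
G :  0  1  2  0  1  2  0  1  2  3  4  0  1  2  0  1  2  0  1
G_B(18) = 1.
Combined Grundy value = 1 ⊕ 1 = 0.

0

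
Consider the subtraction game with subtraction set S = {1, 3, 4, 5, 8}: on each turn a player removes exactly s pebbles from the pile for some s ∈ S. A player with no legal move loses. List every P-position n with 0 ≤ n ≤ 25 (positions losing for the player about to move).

0, 2, 9, 11, 18, 20

n :  0  1  2  3  4  5  6  7  8  9 10 11 12 13 14 15 16 17 18 19 20 21 22 23 24 25
G :  0  1  0  1  2  3  2  3  4  0  1  0  1  2  3  2  3  4  0  1  0  1  2  3  2  3
P-positions are exactly the n with G(n) = 0.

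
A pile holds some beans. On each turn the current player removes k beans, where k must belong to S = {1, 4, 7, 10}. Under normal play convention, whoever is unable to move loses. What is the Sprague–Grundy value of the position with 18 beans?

2

G(0) = 0
G(1) = mex{0} = 1
G(2) = mex{1} = 0
G(3) = mex{0} = 1
G(4) = mex{1,0} = 2
G(5) = mex{2,1} = 0
G(6) = mex{0,0} = 1
G(7) = mex{1,1,0} = 2
G(8) = mex{2,2,1} = 0
G(9) = mex{0,0,0} = 1
G(10) = mex{1,1,1,0} = 2
G(11) = mex{2,2,2,1} = 0
G(12) = mex{0,0,0,0} = 1
G(13) = mex{1,1,1,1} = 0
G(14) = mex{0,2,2,2} = 1
G(15) = mex{1,0,0,0} = 2
G(16) = mex{2,1,1,1} = 0
G(17) = mex{0,0,2,2} = 1
G(18) = mex{1,1,0,0} = 2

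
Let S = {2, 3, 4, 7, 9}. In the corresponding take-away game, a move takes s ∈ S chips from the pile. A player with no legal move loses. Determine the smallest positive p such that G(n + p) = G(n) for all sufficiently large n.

11

G(0) = 0
G(1) = mex{} = 0
G(2) = mex{0} = 1
G(3) = mex{0,0} = 1
G(4) = mex{1,0,0} = 2
G(5) = mex{1,1,0} = 2
G(6) = mex{2,1,1} = 0
G(7) = mex{2,2,1,0} = 3
G(8) = mex{0,2,2,0} = 1
G(9) = mex{3,0,2,1,0} = 4
G(10) = mex{1,3,0,1,0} = 2
G(11) = mex{4,1,3,2,1} = 0
G(12) = mex{2,4,1,2,1} = 0
G(13) = mex{0,2,4,0,2} = 1
G(14) = mex{0,0,2,3,2} = 1
G(15) = mex{1,0,0,1,0} = 2
G(16) = mex{1,1,0,4,3} = 2
G(17) = mex{2,1,1,2,1} = 0
G(18) = mex{2,2,1,0,4} = 3
G(19) = mex{0,2,2,0,2} = 1
G(20) = mex{3,0,2,1,0} = 4
G(21) = mex{1,3,0,1,0} = 2
G(22) = mex{4,1,3,2,1} = 0
G(23) = mex{2,4,1,2,1} = 0
G(n+11) = G(n) holds for n = 0,…,8 (a full window of length max(S) = 9), so the sequence is purely periodic with period 11.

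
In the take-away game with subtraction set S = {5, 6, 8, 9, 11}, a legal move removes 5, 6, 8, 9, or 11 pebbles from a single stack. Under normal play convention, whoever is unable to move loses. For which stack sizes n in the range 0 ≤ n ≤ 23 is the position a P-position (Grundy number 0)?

G(0) = 0
G(1) = mex{} = 0
G(2) = mex{} = 0
G(3) = mex{} = 0
G(4) = mex{} = 0
G(5) = mex{0} = 1
G(6) = mex{0,0} = 1
G(7) = mex{0,0} = 1
G(8) = mex{0,0,0} = 1
G(9) = mex{0,0,0,0} = 1
G(10) = mex{1,0,0,0} = 2
G(11) = mex{1,1,0,0,0} = 2
G(12) = mex{1,1,0,0,0} = 2
G(13) = mex{1,1,1,0,0} = 2
G(14) = mex{1,1,1,1,0} = 2
G(15) = mex{2,1,1,1,0} = 3
G(16) = mex{2,2,1,1,1} = 0
G(17) = mex{2,2,1,1,1} = 0
G(18) = mex{2,2,2,1,1} = 0
G(19) = mex{2,2,2,2,1} = 0
G(20) = mex{3,2,2,2,1} = 0
G(21) = mex{0,3,2,2,2} = 1
G(22) = mex{0,0,2,2,2} = 1
G(23) = mex{0,0,3,2,2} = 1
P-positions are exactly the n with G(n) = 0.

0, 1, 2, 3, 4, 16, 17, 18, 19, 20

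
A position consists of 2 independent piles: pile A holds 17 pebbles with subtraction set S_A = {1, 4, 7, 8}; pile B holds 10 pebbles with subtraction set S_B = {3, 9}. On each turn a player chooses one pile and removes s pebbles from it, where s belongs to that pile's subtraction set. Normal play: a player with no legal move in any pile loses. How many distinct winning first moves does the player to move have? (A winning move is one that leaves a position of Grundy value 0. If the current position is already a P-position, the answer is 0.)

Pile A, S = {1, 4, 7, 8}:
G(0) = 0
G(1) = mex{0} = 1
G(2) = mex{1} = 0
G(3) = mex{0} = 1
G(4) = mex{1,0} = 2
G(5) = mex{2,1} = 0
G(6) = mex{0,0} = 1
G(7) = mex{1,1,0} = 2
G(8) = mex{2,2,1,0} = 3
G(9) = mex{3,0,0,1} = 2
G(10) = mex{2,1,1,0} = 3
G(11) = mex{3,2,2,1} = 0
G(12) = mex{0,3,0,2} = 1
G(13) = mex{1,2,1,0} = 3
G(14) = mex{3,3,2,1} = 0
G(15) = mex{0,0,3,2} = 1
G(16) = mex{1,1,2,3} = 0
G(17) = mex{0,3,3,2} = 1
G_A(17) = 1.
Pile B, S = {3, 9}:
n :  0  1  2  3  4  5  6  7  8  9 10
G :  0  0  0  1  1  1  0  0  0  1  1
G_B(10) = 1.
Combined Grundy value = 1 ⊕ 1 = 0.
A winning move leaves total XOR = 0, i.e. changes one component's Grundy value g to g ⊕ X where X is the current total.
Pile A: target g' = 1⊕0 = 1, but every legal move changes the Grundy value (mex property), so 0 moves.
Pile B: target g' = 1⊕0 = 1, but every legal move changes the Grundy value (mex property), so 0 moves.

0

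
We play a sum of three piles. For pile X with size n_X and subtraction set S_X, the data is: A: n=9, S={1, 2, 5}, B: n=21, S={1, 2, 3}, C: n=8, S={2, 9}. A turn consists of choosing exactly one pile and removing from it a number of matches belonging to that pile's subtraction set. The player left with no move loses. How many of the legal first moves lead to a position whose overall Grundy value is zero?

Pile A, S = {1, 2, 5}:
G(0) = 0
G(1) = mex{0} = 1
G(2) = mex{1,0} = 2
G(3) = mex{2,1} = 0
G(4) = mex{0,2} = 1
G(5) = mex{1,0,0} = 2
G(6) = mex{2,1,1} = 0
G(7) = mex{0,2,2} = 1
G(8) = mex{1,0,0} = 2
G(9) = mex{2,1,1} = 0
G_A(9) = 0.
Pile B, S = {1, 2, 3}:
n :  0  1  2  3  4  5  6  7  8  9 10 11 12 13 14 15 16 17 18 19 20 21
G :  0  1  2  3  0  1  2  3  0  1  2  3  0  1  2  3  0  1  2  3  0  1
G_B(21) = 1.
Pile C, S = {2, 9}:
G(0) = 0
G(1) = mex{} = 0
G(2) = mex{0} = 1
G(3) = mex{0} = 1
G(4) = mex{1} = 0
G(5) = mex{1} = 0
G(6) = mex{0} = 1
G(7) = mex{0} = 1
G(8) = mex{1} = 0
G_C(8) = 0.
Combined Grundy value = 0 ⊕ 1 ⊕ 0 = 1.
A winning move leaves total XOR = 0, i.e. changes one component's Grundy value g to g ⊕ X where X is the current total.
Pile A: need g' = 0⊕1 = 1. Options: 9−1→G=2, 9−2→G=1, 9−5→G=1. Hits: 2.
Pile B: need g' = 1⊕1 = 0. Options: 21−1→G=0, 21−2→G=3, 21−3→G=2. Hits: 1.
Pile C: need g' = 0⊕1 = 1. Options: 8−2→G=1. Hits: 1.

4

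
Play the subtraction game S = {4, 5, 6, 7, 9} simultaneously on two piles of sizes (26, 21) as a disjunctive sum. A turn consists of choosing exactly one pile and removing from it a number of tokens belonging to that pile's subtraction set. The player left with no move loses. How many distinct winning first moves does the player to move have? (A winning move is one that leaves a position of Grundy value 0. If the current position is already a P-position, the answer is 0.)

All piles use S = {4, 5, 6, 7, 9}:
n :  0  1  2  3  4  5  6  7  8  9 10 11 12 13 14 15 16 17 18 19 20 21 22 23 24 25 26
G :  0  0  0  0  1  1  1  1  2  2  2  2  3  0  0  0  0  1  1  1  1  2  2  2  2  3  0
Pile A: G(26) = 0.
Pile B: G(21) = 2.
Combined Grundy value = 0 ⊕ 2 = 2.
A winning move leaves total XOR = 0, i.e. changes one component's Grundy value g to g ⊕ X where X is the current total.
Pile A: need g' = 0⊕2 = 2. Options: 26−4→G=2, 26−5→G=2, 26−6→G=1, 26−7→G=1, 26−9→G=1. Hits: 2.
Pile B: need g' = 2⊕2 = 0. Options: 21−4→G=1, 21−5→G=0, 21−6→G=0, 21−7→G=0, 21−9→G=3. Hits: 3.

5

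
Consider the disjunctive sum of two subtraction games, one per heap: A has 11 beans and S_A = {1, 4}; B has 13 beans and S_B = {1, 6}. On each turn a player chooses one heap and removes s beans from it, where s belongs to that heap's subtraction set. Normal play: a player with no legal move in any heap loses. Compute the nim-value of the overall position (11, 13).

3

Heap A, S = {1, 4}:
G(0) = 0
G(1) = mex{0} = 1
G(2) = mex{1} = 0
G(3) = mex{0} = 1
G(4) = mex{1,0} = 2
G(5) = mex{2,1} = 0
G(6) = mex{0,0} = 1
G(7) = mex{1,1} = 0
G(8) = mex{0,2} = 1
G(9) = mex{1,0} = 2
G(10) = mex{2,1} = 0
G(11) = mex{0,0} = 1
G_A(11) = 1.
Heap B, S = {1, 6}:
n :  0  1  2  3  4  5  6  7  8  9 10 11 12 13
G :  0  1  0  1  0  1  2  0  1  0  1  0  1  2
G_B(13) = 2.
Combined Grundy value = 1 ⊕ 2 = 3.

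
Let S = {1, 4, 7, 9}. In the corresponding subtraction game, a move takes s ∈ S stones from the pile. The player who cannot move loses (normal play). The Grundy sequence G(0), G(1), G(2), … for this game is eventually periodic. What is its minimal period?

8

G(0) = 0
G(1) = mex{0} = 1
G(2) = mex{1} = 0
G(3) = mex{0} = 1
G(4) = mex{1,0} = 2
G(5) = mex{2,1} = 0
G(6) = mex{0,0} = 1
G(7) = mex{1,1,0} = 2
G(8) = mex{2,2,1} = 0
G(9) = mex{0,0,0,0} = 1
G(10) = mex{1,1,1,1} = 0
G(11) = mex{0,2,2,0} = 1
G(12) = mex{1,0,0,1} = 2
G(13) = mex{2,1,1,2} = 0
G(14) = mex{0,0,2,0} = 1
G(15) = mex{1,1,0,1} = 2
G(16) = mex{2,2,1,2} = 0
G(17) = mex{0,0,0,0} = 1
G(18) = mex{1,1,1,1} = 0
G(n+8) = G(n) holds for n = 0,…,8 (a full window of length max(S) = 9), so the sequence is purely periodic with period 8.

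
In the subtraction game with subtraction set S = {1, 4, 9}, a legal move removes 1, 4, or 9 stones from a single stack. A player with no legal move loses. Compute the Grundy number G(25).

0

n :  0  1  2  3  4  5  6  7  8  9 10 11 12 13 14 15 16 17 18 19 20 21 22 23 24 25
G :  0  1  0  1  2  0  1  0  1  2  0  1  0  1  2  0  1  0  1  2  0  1  0  1  2  0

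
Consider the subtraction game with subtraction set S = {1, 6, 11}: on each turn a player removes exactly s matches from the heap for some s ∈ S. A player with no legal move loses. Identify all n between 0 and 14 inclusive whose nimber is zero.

0, 2, 4, 7, 9, 12, 14

G(0) = 0
G(1) = mex{0} = 1
G(2) = mex{1} = 0
G(3) = mex{0} = 1
G(4) = mex{1} = 0
G(5) = mex{0} = 1
G(6) = mex{1,0} = 2
G(7) = mex{2,1} = 0
G(8) = mex{0,0} = 1
G(9) = mex{1,1} = 0
G(10) = mex{0,0} = 1
G(11) = mex{1,1,0} = 2
G(12) = mex{2,2,1} = 0
G(13) = mex{0,0,0} = 1
G(14) = mex{1,1,1} = 0
P-positions are exactly the n with G(n) = 0.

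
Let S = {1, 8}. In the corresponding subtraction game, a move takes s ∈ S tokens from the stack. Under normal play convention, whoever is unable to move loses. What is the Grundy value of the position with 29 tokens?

0

n :  0  1  2  3  4  5  6  7  8  9 10 11 12 13 14 15 16 17 18 19 20 21 22 23 24 25 26 27 28 29
G :  0  1  0  1  0  1  0  1  2  0  1  0  1  0  1  0  1  2  0  1  0  1  0  1  0  1  2  0  1  0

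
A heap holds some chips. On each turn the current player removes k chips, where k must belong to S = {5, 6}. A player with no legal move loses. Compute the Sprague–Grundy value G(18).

n :  0  1  2  3  4  5  6  7  8  9 10 11 12 13 14 15 16 17 18
G :  0  0  0  0  0  1  1  1  1  1  2  0  0  0  0  0  1  1  1

1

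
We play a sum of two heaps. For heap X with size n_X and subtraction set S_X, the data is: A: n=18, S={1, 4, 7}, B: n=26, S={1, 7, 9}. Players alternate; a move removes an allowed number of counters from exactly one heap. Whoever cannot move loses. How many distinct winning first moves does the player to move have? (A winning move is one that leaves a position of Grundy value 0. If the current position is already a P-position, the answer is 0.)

Heap A, S = {1, 4, 7}:
n :  0  1  2  3  4  5  6  7  8  9 10 11 12 13 14 15 16 17 18
G :  0  1  0  1  2  0  1  2  0  1  0  1  2  0  1  2  0  1  0
G_A(18) = 0.
Heap B, S = {1, 7, 9}:
n :  0  1  2  3  4  5  6  7  8  9 10 11 12 13 14 15 16 17 18 19 20 21 22 23 24 25 26
G :  0  1  0  1  0  1  0  1  0  1  0  1  0  1  0  1  0  1  0  1  0  1  0  1  0  1  0
G_B(26) = 0.
Combined Grundy value = 0 ⊕ 0 = 0.
A winning move leaves total XOR = 0, i.e. changes one component's Grundy value g to g ⊕ X where X is the current total.
Heap A: target g' = 0⊕0 = 0, but every legal move changes the Grundy value (mex property), so 0 moves.
Heap B: target g' = 0⊕0 = 0, but every legal move changes the Grundy value (mex property), so 0 moves.

0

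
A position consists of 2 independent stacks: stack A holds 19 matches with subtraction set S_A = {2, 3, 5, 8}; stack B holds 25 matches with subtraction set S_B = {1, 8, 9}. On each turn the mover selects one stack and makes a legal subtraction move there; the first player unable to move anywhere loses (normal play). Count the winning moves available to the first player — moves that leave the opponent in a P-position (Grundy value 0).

Stack A, S = {2, 3, 5, 8}:
n :  0  1  2  3  4  5  6  7  8  9 10 11 12 13 14 15 16 17 18 19
G :  0  0  1  1  2  2  3  0  4  1  3  0  4  1  2  2  3  0  0  1
G_A(19) = 1.
Stack B, S = {1, 8, 9}:
G(0) = 0
G(1) = mex{0} = 1
G(2) = mex{1} = 0
G(3) = mex{0} = 1
G(4) = mex{1} = 0
G(5) = mex{0} = 1
G(6) = mex{1} = 0
G(7) = mex{0} = 1
G(8) = mex{1,0} = 2
G(9) = mex{2,1,0} = 3
G(10) = mex{3,0,1} = 2
G(11) = mex{2,1,0} = 3
G(12) = mex{3,0,1} = 2
G(13) = mex{2,1,0} = 3
G(14) = mex{3,0,1} = 2
G(15) = mex{2,1,0} = 3
G(16) = mex{3,2,1} = 0
G(17) = mex{0,3,2} = 1
G(18) = mex{1,2,3} = 0
G(19) = mex{0,3,2} = 1
G(20) = mex{1,2,3} = 0
G(21) = mex{0,3,2} = 1
G(22) = mex{1,2,3} = 0
G(23) = mex{0,3,2} = 1
G(24) = mex{1,0,3} = 2
G(25) = mex{2,1,0} = 3
G_B(25) = 3.
Combined Grundy value = 1 ⊕ 3 = 2.
A winning move leaves total XOR = 0, i.e. changes one component's Grundy value g to g ⊕ X where X is the current total.
Stack A: need g' = 1⊕2 = 3. Options: 19−2→G=0, 19−3→G=3, 19−5→G=2, 19−8→G=0. Hits: 1.
Stack B: need g' = 3⊕2 = 1. Options: 25−1→G=2, 25−8→G=1, 25−9→G=0. Hits: 1.

2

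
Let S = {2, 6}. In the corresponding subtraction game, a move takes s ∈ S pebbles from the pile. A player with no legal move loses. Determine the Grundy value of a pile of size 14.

1

G(0) = 0
G(1) = mex{} = 0
G(2) = mex{0} = 1
G(3) = mex{0} = 1
G(4) = mex{1} = 0
G(5) = mex{1} = 0
G(6) = mex{0,0} = 1
G(7) = mex{0,0} = 1
G(8) = mex{1,1} = 0
G(9) = mex{1,1} = 0
G(10) = mex{0,0} = 1
G(11) = mex{0,0} = 1
G(12) = mex{1,1} = 0
G(13) = mex{1,1} = 0
G(14) = mex{0,0} = 1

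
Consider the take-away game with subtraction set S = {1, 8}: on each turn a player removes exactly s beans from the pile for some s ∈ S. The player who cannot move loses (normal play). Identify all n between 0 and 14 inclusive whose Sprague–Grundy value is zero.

0, 2, 4, 6, 9, 11, 13

G(0) = 0
G(1) = mex{0} = 1
G(2) = mex{1} = 0
G(3) = mex{0} = 1
G(4) = mex{1} = 0
G(5) = mex{0} = 1
G(6) = mex{1} = 0
G(7) = mex{0} = 1
G(8) = mex{1,0} = 2
G(9) = mex{2,1} = 0
G(10) = mex{0,0} = 1
G(11) = mex{1,1} = 0
G(12) = mex{0,0} = 1
G(13) = mex{1,1} = 0
G(14) = mex{0,0} = 1
P-positions are exactly the n with G(n) = 0.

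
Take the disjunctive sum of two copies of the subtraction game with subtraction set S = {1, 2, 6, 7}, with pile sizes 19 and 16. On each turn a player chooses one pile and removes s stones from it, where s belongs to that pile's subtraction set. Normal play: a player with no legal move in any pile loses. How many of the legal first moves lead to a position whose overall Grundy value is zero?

0

All piles use S = {1, 2, 6, 7}:
n :  0  1  2  3  4  5  6  7  8  9 10 11 12 13 14 15 16 17 18 19
G :  0  1  2  0  1  2  3  4  0  1  2  0  1  2  3  4  0  1  2  0
Pile A: G(19) = 0.
Pile B: G(16) = 0.
Combined Grundy value = 0 ⊕ 0 = 0.
A winning move leaves total XOR = 0, i.e. changes one component's Grundy value g to g ⊕ X where X is the current total.
Pile A: target g' = 0⊕0 = 0, but every legal move changes the Grundy value (mex property), so 0 moves.
Pile B: target g' = 0⊕0 = 0, but every legal move changes the Grundy value (mex property), so 0 moves.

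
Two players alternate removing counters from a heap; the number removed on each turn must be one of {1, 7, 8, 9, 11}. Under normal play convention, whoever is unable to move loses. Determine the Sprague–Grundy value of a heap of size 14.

n :  0  1  2  3  4  5  6  7  8  9 10 11 12 13 14
G :  0  1  0  1  0  1  0  1  2  3  2  3  2  3  2

2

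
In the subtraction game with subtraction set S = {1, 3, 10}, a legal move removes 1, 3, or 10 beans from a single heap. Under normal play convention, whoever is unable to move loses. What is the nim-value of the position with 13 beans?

0

n :  0  1  2  3  4  5  6  7  8  9 10 11 12 13
G :  0  1  0  1  0  1  0  1  0  1  2  3  2  0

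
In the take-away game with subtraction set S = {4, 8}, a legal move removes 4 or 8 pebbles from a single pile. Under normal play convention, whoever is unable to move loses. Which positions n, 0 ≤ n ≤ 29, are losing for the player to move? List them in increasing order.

0, 1, 2, 3, 12, 13, 14, 15, 24, 25, 26, 27

n :  0  1  2  3  4  5  6  7  8  9 10 11 12 13 14 15 16 17 18 19 20 21 22 23 24 25 26 27 28 29
G :  0  0  0  0  1  1  1  1  2  2  2  2  0  0  0  0  1  1  1  1  2  2  2  2  0  0  0  0  1  1
P-positions are exactly the n with G(n) = 0.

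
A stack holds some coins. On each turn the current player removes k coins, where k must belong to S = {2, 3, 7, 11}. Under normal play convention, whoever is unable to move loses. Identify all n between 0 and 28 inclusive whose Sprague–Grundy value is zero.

n :  0  1  2  3  4  5  6  7  8  9 10 11 12 13 14 15 16 17 18 19 20 21 22 23 24 25 26 27 28
G :  0  0  1  1  2  0  0  1  1  2  0  3  1  2  0  0  1  1  2  0  0  1  1  2  0  3  1  2  0
P-positions are exactly the n with G(n) = 0.

0, 1, 5, 6, 10, 14, 15, 19, 20, 24, 28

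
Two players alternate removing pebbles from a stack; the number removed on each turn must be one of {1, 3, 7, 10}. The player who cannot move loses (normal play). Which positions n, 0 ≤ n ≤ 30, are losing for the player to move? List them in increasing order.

G(0) = 0
G(1) = mex{0} = 1
G(2) = mex{1} = 0
G(3) = mex{0,0} = 1
G(4) = mex{1,1} = 0
G(5) = mex{0,0} = 1
G(6) = mex{1,1} = 0
G(7) = mex{0,0,0} = 1
G(8) = mex{1,1,1} = 0
G(9) = mex{0,0,0} = 1
G(10) = mex{1,1,1,0} = 2
G(11) = mex{2,0,0,1} = 3
G(12) = mex{3,1,1,0} = 2
G(13) = mex{2,2,0,1} = 3
G(14) = mex{3,3,1,0} = 2
G(15) = mex{2,2,0,1} = 3
G(16) = mex{3,3,1,0} = 2
G(17) = mex{2,2,2,1} = 0
G(18) = mex{0,3,3,0} = 1
G(19) = mex{1,2,2,1} = 0
G(20) = mex{0,0,3,2} = 1
G(21) = mex{1,1,2,3} = 0
G(22) = mex{0,0,3,2} = 1
G(23) = mex{1,1,2,3} = 0
G(24) = mex{0,0,0,2} = 1
G(25) = mex{1,1,1,3} = 0
G(26) = mex{0,0,0,2} = 1
G(27) = mex{1,1,1,0} = 2
G(28) = mex{2,0,0,1} = 3
G(29) = mex{3,1,1,0} = 2
G(30) = mex{2,2,0,1} = 3
P-positions are exactly the n with G(n) = 0.

0, 2, 4, 6, 8, 17, 19, 21, 23, 25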